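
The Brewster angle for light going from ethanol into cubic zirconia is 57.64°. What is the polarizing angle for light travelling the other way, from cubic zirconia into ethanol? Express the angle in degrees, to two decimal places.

The two Brewster angles are complementary: θ_B' = 90° − θ_B = 90° − 57.64° = 32.36°.

θ_B' ≈ 32.36°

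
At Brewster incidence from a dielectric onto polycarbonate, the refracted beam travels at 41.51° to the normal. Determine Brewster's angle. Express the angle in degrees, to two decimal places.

θ_B ≈ 48.49°

Brewster's condition makes the reflected and refracted beams perpendicular: θ_B + θ_t = 90°.
θ_B = 90° − 41.51° = 48.49°.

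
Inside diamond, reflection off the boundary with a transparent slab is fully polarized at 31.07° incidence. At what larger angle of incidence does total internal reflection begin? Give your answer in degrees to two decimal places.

θ_c ≈ 37.05°

From Brewster, n₂/n₁ = tan θ_B = tan 31.07° = 0.6025.
Then sin θ_c = n₂/n₁ = 0.6025, so θ_c = arcsin 0.6025 = 37.05°.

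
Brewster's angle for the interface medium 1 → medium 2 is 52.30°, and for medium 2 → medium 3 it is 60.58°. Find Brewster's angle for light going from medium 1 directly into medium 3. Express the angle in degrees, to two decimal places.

θ_B ≈ 66.45°

tan θ_B(1→2) = n₂/n₁ = tan 52.30° = 1.2938.
tan θ_B(2→3) = n₃/n₂ = tan 60.58° = 1.7733.
So n₃/n₁ = (n₂/n₁)(n₃/n₂) = 1.2938 × 1.7733 = 2.2943.
θ_B(1→3) = arctan(2.2943) = 66.45°.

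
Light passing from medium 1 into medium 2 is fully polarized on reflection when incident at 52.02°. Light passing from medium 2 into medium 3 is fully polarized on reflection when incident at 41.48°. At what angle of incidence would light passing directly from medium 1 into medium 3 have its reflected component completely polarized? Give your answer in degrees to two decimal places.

Each Brewster angle gives a ratio: n₂/n₁ = tan 52.02° = 1.2809, n₃/n₂ = tan 41.48° = 0.8841.
Multiplying, n₃/n₁ = 1.2809 × 0.8841 = 1.1324, and θ_B(1→3) = arctan 1.1324 = 48.55°.

θ_B ≈ 48.55°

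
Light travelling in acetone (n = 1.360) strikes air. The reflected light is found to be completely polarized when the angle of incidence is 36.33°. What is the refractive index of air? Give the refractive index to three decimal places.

n ≈ 1.000

At the polarizing angle, tan θ_B = n₂/n₁ with n₁ on the incident side (acetone) and n₂ on the transmitted side (air).
n₂ = n₁ tan θ_B = 1.360 × tan 36.33° = 1.000.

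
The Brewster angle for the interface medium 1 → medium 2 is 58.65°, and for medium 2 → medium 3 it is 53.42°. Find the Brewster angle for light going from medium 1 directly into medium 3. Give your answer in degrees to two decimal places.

tan θ_B(1→2) = n₂/n₁ = tan 58.65° = 1.6415.
tan θ_B(2→3) = n₃/n₂ = tan 53.42° = 1.3475.
n₃/n₁ = 2.2119. Then tan θ_B(1→3) = n₃/n₁, so θ_B(1→3) = arctan(2.2119) = 65.67°.

θ_B ≈ 65.67°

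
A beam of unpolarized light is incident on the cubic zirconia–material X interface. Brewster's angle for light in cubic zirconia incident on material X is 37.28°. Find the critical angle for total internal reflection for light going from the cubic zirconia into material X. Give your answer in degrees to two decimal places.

n₂/n₁ = tan 37.28° = 0.7612; the critical angle satisfies sin θ_c = n₂/n₁.
θ_c = arcsin(0.7612) = 49.57°.

θ_c ≈ 49.57°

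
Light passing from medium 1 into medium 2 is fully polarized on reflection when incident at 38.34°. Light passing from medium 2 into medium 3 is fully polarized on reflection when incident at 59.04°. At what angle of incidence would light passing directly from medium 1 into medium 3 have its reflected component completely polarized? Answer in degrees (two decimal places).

n₂/n₁ = tan 38.34° = 0.7909 and n₃/n₂ = tan 59.04° = 1.6669.
So n₃/n₁ = (n₂/n₁)(n₃/n₂) = 0.7909 × 1.6669 = 1.3183.
θ_B(1→3) = arctan(1.3183) = 52.82°.

θ_B ≈ 52.82°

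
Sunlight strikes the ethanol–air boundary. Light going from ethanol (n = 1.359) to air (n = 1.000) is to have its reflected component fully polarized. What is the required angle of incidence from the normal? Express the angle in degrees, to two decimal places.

tan θ_B = n₂/n₁ = 1.000/1.359 = 0.7358. Taking the arctangent, θ_B = 36.35°.

θ_B ≈ 36.35°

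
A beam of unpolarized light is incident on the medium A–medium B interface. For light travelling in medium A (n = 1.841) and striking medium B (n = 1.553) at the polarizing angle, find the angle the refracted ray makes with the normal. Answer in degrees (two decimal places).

tan θ_B = n₂/n₁ = 1.553/1.841 = 0.8436, so θ_B = 40.15°.
The refracted ray is perpendicular to the reflected ray, so θ_t = 90° − θ_B = 49.85°.

θ_t ≈ 49.85°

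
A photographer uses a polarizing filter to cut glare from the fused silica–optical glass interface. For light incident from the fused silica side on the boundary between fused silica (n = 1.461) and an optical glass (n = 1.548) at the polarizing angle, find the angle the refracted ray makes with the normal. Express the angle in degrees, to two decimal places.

θ_B = arctan(n₂/n₁) = arctan(1.548/1.461) = 46.66°.
At Brewster's angle the reflected and refracted rays are perpendicular, so θ_t = 90° − θ_B = 90° − 46.66° = 43.34°.

θ_t ≈ 43.34°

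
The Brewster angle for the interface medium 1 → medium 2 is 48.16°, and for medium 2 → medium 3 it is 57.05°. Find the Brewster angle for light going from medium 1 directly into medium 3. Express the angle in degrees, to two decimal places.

tan θ_B(1→2) = n₂/n₁ = tan 48.16° = 1.1169.
tan θ_B(2→3) = n₃/n₂ = tan 57.05° = 1.5428.
n₃/n₁ = 1.7231. Then tan θ_B(1→3) = n₃/n₁, so θ_B(1→3) = arctan(1.7231) = 59.87°.

θ_B ≈ 59.87°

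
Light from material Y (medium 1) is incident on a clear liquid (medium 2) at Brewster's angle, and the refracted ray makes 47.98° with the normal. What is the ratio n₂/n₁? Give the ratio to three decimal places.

θ_B + θ_t = 90°, so θ_B = 90° − 47.98° = 42.02°.
Then n₂/n₁ = tan θ_B = tan 42.02° = 0.901.

n₂/n₁ ≈ 0.901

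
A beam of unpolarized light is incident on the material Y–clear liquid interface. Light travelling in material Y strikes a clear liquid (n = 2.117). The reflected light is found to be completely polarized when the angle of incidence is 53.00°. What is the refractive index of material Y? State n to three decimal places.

Brewster's law: tan θ_B = n₂/n₁ (light incident in material Y, refracted into a clear liquid).
n₁ = n₂ / tan θ_B = 2.117 / tan 53.00° = 1.595.

n ≈ 1.595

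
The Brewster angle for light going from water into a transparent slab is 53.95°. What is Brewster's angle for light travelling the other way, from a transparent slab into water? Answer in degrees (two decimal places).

θ_B' ≈ 36.05°

Reversing the direction swaps n₁ and n₂, so tan θ_B' = 1/tan θ_B and θ_B' = 90° − θ_B.
Hence θ_B' = 90° − 53.95° = 36.05°.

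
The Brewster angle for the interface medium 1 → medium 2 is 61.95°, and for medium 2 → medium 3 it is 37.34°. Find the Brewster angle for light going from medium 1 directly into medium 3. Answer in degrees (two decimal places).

tan θ_B(1→2) = n₂/n₁ = tan 61.95° = 1.8768.
tan θ_B(2→3) = n₃/n₂ = tan 37.34° = 0.7629.
So n₃/n₁ = (n₂/n₁)(n₃/n₂) = 1.8768 × 0.7629 = 1.4318.
θ_B(1→3) = arctan(1.4318) = 55.07°.

θ_B ≈ 55.07°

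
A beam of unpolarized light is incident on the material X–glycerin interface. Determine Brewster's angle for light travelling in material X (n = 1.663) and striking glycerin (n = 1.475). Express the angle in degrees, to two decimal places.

θ_B ≈ 41.57°

tan θ_B = n₂/n₁ = 1.475/1.663 = 0.8870.
θ_B = arctan(0.8870) = 41.57°.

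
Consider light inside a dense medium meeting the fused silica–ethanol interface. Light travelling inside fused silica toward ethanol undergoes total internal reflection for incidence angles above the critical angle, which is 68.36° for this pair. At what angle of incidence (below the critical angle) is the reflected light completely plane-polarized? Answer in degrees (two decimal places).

sin θ_c = n₂/n₁, so n₂/n₁ = sin 68.36° = 0.9295.
Brewster: tan θ_B = n₂/n₁ = 0.9295.
θ_B = arctan(0.9295) = 42.91°.

θ_B ≈ 42.91°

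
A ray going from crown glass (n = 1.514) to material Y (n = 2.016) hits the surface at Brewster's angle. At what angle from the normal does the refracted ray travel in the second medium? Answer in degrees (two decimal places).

θ_t ≈ 36.91°

θ_B = arctan(n₂/n₁) = arctan(2.016/1.514) = 53.09°.
At Brewster's angle the reflected and refracted rays are perpendicular, so θ_t = 90° − θ_B = 90° − 53.09° = 36.91°.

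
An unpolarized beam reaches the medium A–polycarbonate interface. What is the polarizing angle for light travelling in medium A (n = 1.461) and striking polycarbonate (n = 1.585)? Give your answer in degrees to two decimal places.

θ_B ≈ 47.33°

The reflected p-component vanishes when tan θ_B = n₂/n₁.
Brewster's condition: tan θ_B = n₂/n₁ = 1.585/1.461 = 1.0849.
So θ_B = arctan 1.0849 = 47.33°.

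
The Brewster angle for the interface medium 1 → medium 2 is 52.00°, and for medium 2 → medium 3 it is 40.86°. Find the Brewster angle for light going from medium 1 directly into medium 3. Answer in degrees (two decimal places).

tan θ_B(1→2) = n₂/n₁ = tan 52.00° = 1.2799.
tan θ_B(2→3) = n₃/n₂ = tan 40.86° = 0.8650.
So n₃/n₁ = (n₂/n₁)(n₃/n₂) = 1.2799 × 0.8650 = 1.1072.
θ_B(1→3) = arctan(1.1072) = 47.91°.

θ_B ≈ 47.91°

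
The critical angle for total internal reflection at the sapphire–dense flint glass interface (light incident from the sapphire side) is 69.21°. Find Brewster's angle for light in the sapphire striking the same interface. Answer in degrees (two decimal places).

θ_B ≈ 43.07°

sin θ_c = n₂/n₁, so n₂/n₁ = sin 69.21° = 0.9349.
Brewster: tan θ_B = n₂/n₁ = 0.9349.
θ_B = arctan(0.9349) = 43.07°.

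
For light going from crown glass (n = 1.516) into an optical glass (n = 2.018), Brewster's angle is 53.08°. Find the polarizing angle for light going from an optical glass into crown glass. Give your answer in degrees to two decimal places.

θ_B' ≈ 36.92°

Reversing the direction swaps n₁ and n₂, so tan θ_B' = 1/tan θ_B and θ_B' = 90° − θ_B.
Hence θ_B' = 90° − 53.08° = 36.92°.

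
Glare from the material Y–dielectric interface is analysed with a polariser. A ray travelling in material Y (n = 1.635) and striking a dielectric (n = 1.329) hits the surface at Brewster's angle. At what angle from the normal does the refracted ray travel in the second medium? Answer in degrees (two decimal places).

First find Brewster's angle: tan θ_B = 1.329/1.635 = 0.8128, giving θ_B = 39.11°.
At Brewster's angle the reflected and refracted rays are perpendicular, so θ_t = 90° − θ_B = 90° − 39.11° = 50.89°.

θ_t ≈ 50.89°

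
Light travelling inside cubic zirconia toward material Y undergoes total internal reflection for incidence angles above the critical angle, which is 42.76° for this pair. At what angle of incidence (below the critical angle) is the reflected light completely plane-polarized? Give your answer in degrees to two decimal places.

At the critical angle sin θ_c = n₂/n₁, giving n₂/n₁ = sin 42.76° = 0.6789.
Then tan θ_B = n₂/n₁ = 0.6789, so θ_B = arctan 0.6789 = 34.17°.

θ_B ≈ 34.17°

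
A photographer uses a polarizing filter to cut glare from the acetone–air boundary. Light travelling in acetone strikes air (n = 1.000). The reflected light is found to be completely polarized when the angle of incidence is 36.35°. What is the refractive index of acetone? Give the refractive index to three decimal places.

Brewster's law: tan θ_B = n₂/n₁ (light incident in acetone, refracted into air).
n₁ = n₂ / tan θ_B = 1.000 / tan 36.35° = 1.359.

n ≈ 1.359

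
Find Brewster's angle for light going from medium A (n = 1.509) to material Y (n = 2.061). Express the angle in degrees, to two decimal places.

Here n₂/n₁ = 2.061/1.509 = 1.3658, and Brewster's law gives tan θ_B = n₂/n₁.
So θ_B = arctan 1.3658 = 53.79°.

θ_B ≈ 53.79°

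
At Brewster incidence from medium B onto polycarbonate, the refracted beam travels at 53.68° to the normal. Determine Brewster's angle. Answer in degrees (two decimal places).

At Brewster's angle the reflected and refracted rays are perpendicular, so θ_B + θ_t = 90°.
So θ_B = 90° − θ_t = 90° − 53.68° = 36.32°.

θ_B ≈ 36.32°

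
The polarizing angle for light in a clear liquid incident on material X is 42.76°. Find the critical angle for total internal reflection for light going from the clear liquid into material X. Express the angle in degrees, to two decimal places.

n₂/n₁ = tan 42.76° = 0.9247; the critical angle satisfies sin θ_c = n₂/n₁.
θ_c = arcsin(0.9247) = 67.63°.

θ_c ≈ 67.63°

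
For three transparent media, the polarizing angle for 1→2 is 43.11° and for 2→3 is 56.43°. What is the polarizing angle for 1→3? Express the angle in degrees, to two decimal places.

tan θ_B(1→2) = n₂/n₁ = tan 43.11° = 0.9361.
tan θ_B(2→3) = n₃/n₂ = tan 56.43° = 1.5068.
So n₃/n₁ = (n₂/n₁)(n₃/n₂) = 0.9361 × 1.5068 = 1.4106.
θ_B(1→3) = arctan(1.4106) = 54.67°.

θ_B ≈ 54.67°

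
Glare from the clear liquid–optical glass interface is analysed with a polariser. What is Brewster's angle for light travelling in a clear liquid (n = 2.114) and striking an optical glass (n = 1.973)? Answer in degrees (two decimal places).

θ_B ≈ 43.02°

tan θ_B = n₂/n₁ = 1.973/2.114 = 0.9333.
So θ_B = arctan 0.9333 = 43.02°.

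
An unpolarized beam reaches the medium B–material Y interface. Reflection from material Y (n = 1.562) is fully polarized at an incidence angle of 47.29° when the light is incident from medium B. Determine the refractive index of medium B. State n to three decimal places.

n ≈ 1.442

Brewster's law: tan θ_B = n₂/n₁ (light incident in medium B, refracted into material Y).
n₁ = n₂ / tan θ_B = 1.562 / tan 47.29° = 1.442.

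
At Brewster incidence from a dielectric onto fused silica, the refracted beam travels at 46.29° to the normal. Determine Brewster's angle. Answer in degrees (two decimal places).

Brewster's condition makes the reflected and refracted beams perpendicular: θ_B + θ_t = 90°.
θ_B = 90° − 46.29° = 43.71°.

θ_B ≈ 43.71°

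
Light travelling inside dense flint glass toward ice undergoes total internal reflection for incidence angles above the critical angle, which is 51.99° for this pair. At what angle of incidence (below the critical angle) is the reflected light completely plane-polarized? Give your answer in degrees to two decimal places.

sin θ_c = n₂/n₁, so n₂/n₁ = sin 51.99° = 0.7879.
Brewster: tan θ_B = n₂/n₁ = 0.7879.
θ_B = arctan(0.7879) = 38.23°.

θ_B ≈ 38.23°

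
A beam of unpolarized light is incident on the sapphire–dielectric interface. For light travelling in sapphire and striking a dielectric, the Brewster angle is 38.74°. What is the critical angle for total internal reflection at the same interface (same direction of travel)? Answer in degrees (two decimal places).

From Brewster, n₂/n₁ = tan θ_B = tan 38.74° = 0.8023.
Then sin θ_c = n₂/n₁ = 0.8023, so θ_c = arcsin 0.8023 = 53.35°.

θ_c ≈ 53.35°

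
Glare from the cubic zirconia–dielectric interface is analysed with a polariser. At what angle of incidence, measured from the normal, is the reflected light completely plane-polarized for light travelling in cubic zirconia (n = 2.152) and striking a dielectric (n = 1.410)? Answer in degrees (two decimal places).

θ_B ≈ 33.23°

At Brewster's angle the reflected and refracted rays are perpendicular, which with Snell's law gives tan θ_B = n₂/n₁.
Here n₂/n₁ = 1.410/2.152 = 0.6552, and Brewster's law gives tan θ_B = n₂/n₁.
So θ_B = arctan 0.6552 = 33.23°.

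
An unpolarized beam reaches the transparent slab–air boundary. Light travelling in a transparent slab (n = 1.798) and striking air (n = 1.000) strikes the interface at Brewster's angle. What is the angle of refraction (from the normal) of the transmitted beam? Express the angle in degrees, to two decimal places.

θ_B = arctan(n₂/n₁) = arctan(1.000/1.798) = 29.08°.
Since θ_B + θ_t = 90° at Brewster incidence, θ_t = 90° − 29.08° = 60.92°.

θ_t ≈ 60.92°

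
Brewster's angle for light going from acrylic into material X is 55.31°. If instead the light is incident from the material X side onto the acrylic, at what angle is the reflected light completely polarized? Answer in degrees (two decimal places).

θ_B' ≈ 34.69°

Reversing the direction swaps n₁ and n₂, so tan θ_B' = 1/tan θ_B and θ_B' = 90° − θ_B.
Hence θ_B' = 90° − 55.31° = 34.69°.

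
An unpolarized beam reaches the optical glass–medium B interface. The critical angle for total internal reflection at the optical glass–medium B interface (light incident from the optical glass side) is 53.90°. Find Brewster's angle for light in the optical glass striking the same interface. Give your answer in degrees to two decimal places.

θ_B ≈ 38.94°

At the critical angle sin θ_c = n₂/n₁, giving n₂/n₁ = sin 53.90° = 0.8080.
Then tan θ_B = n₂/n₁ = 0.8080, so θ_B = arctan 0.8080 = 38.94°.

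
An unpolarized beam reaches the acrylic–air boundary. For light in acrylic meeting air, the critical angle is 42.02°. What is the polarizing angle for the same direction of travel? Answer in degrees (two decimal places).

sin θ_c = n₂/n₁, so n₂/n₁ = sin 42.02° = 0.6694.
Brewster: tan θ_B = n₂/n₁ = 0.6694.
θ_B = arctan(0.6694) = 33.80°.

θ_B ≈ 33.80°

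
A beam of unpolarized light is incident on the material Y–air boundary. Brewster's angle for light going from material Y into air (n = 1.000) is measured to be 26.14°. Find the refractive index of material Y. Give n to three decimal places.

n ≈ 2.038

Brewster's law: tan θ_B = n₂/n₁ (light incident in material Y, refracted into air).
n₁ = n₂ / tan θ_B = 1.000 / tan 26.14° = 2.038.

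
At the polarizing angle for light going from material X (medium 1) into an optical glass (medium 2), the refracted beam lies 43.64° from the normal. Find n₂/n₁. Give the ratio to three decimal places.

n₂/n₁ ≈ 1.049

At Brewster incidence θ_B = 90° − θ_t = 90° − 43.64° = 46.36°.
tan θ_B = n₂/n₁, so n₂/n₁ = tan 46.36° = 1.049.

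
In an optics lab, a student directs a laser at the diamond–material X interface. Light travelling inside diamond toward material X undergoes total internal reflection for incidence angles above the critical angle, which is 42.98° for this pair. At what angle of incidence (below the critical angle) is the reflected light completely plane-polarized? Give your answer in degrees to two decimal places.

At the critical angle sin θ_c = n₂/n₁, giving n₂/n₁ = sin 42.98° = 0.6817.
Then tan θ_B = n₂/n₁ = 0.6817, so θ_B = arctan 0.6817 = 34.28°.

θ_B ≈ 34.28°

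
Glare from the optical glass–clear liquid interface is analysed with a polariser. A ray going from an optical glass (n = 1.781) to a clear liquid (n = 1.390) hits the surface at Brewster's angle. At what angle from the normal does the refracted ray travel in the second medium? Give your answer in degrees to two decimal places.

θ_B = arctan(n₂/n₁) = arctan(1.390/1.781) = 37.97°.
At Brewster's angle the reflected and refracted rays are perpendicular, so θ_t = 90° − θ_B = 90° − 37.97° = 52.03°.

θ_t ≈ 52.03°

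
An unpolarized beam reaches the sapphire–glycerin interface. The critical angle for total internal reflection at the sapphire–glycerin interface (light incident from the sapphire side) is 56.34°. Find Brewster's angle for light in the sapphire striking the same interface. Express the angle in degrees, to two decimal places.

sin θ_c = n₂/n₁, so n₂/n₁ = sin 56.34° = 0.8323.
Brewster: tan θ_B = n₂/n₁ = 0.8323.
θ_B = arctan(0.8323) = 39.77°.

θ_B ≈ 39.77°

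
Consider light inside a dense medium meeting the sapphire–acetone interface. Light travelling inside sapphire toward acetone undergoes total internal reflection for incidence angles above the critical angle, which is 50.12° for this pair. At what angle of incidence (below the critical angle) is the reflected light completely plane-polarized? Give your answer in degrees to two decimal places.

n₂/n₁ = sin θ_c = sin 50.12° = 0.7674.
tan θ_B equals the same ratio, so θ_B = arctan(0.7674) = 37.50°.

θ_B ≈ 37.50°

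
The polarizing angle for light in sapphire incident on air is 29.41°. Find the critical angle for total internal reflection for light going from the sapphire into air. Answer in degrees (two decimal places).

From Brewster, n₂/n₁ = tan θ_B = tan 29.41° = 0.5637.
Then sin θ_c = n₂/n₁ = 0.5637, so θ_c = arcsin 0.5637 = 34.31°.

θ_c ≈ 34.31°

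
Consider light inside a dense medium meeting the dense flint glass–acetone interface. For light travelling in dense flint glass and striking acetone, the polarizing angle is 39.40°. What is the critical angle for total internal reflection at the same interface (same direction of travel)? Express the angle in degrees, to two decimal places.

n₂/n₁ = tan 39.40° = 0.8214; the critical angle satisfies sin θ_c = n₂/n₁.
θ_c = arcsin(0.8214) = 55.23°.

θ_c ≈ 55.23°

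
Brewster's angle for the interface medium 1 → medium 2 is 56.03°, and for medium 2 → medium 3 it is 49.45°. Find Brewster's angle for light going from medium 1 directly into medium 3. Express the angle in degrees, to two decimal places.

θ_B ≈ 60.04°

tan θ_B(1→2) = n₂/n₁ = tan 56.03° = 1.4842.
tan θ_B(2→3) = n₃/n₂ = tan 49.45° = 1.1688.
n₃/n₁ = 1.7348. Then tan θ_B(1→3) = n₃/n₁, so θ_B(1→3) = arctan(1.7348) = 60.04°.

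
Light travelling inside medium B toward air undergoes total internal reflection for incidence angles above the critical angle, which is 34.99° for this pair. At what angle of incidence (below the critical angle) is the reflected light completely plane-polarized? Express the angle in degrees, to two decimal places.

θ_B ≈ 29.83°

n₂/n₁ = sin θ_c = sin 34.99° = 0.5734.
tan θ_B equals the same ratio, so θ_B = arctan(0.5734) = 29.83°.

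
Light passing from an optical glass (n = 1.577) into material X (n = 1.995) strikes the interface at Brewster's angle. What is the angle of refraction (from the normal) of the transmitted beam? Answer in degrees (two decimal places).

tan θ_B = n₂/n₁ = 1.995/1.577 = 1.2651, so θ_B = 51.67°.
The refracted ray is perpendicular to the reflected ray, so θ_t = 90° − θ_B = 38.33°.

θ_t ≈ 38.33°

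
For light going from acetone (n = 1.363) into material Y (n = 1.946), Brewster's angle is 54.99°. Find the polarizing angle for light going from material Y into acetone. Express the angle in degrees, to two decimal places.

θ_B' ≈ 35.01°

Reversing the direction swaps n₁ and n₂, so tan θ_B' = 1/tan θ_B and θ_B' = 90° − θ_B.
Hence θ_B' = 90° − 54.99° = 35.01°.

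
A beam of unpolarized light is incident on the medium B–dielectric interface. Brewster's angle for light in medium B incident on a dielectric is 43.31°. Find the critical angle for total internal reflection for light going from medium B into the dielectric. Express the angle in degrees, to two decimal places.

n₂/n₁ = tan 43.31° = 0.9427; the critical angle satisfies sin θ_c = n₂/n₁.
θ_c = arcsin(0.9427) = 70.51°.

θ_c ≈ 70.51°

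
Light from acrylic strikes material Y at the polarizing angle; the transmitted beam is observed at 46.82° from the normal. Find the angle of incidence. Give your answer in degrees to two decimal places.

θ_B ≈ 43.18°

At Brewster's angle the reflected and refracted rays are perpendicular, so θ_B + θ_t = 90°.
θ_B = 90° − 46.82° = 43.18°.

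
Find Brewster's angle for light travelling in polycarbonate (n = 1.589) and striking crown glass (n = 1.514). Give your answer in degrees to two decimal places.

Brewster's condition: tan θ_B = n₂/n₁ = 1.514/1.589 = 0.9528.
θ_B = arctan(0.9528) = 43.62°.

θ_B ≈ 43.62°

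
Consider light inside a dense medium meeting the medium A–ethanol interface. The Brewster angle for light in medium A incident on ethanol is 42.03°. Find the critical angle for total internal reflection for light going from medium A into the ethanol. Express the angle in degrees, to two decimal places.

θ_c ≈ 64.34°

From Brewster, n₂/n₁ = tan θ_B = tan 42.03° = 0.9014.
Then sin θ_c = n₂/n₁ = 0.9014, so θ_c = arcsin 0.9014 = 64.34°.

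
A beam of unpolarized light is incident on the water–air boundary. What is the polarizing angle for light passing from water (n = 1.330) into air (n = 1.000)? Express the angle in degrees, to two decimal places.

At Brewster's angle the reflected and refracted rays are perpendicular, which with Snell's law gives tan θ_B = n₂/n₁.
Here n₂/n₁ = 1.000/1.330 = 0.7519, and Brewster's law gives tan θ_B = n₂/n₁.
θ_B = arctan(0.7519) = 36.94°.

θ_B ≈ 36.94°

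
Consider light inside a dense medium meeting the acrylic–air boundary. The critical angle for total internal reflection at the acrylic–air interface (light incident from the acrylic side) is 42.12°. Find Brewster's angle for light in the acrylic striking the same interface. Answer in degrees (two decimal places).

n₂/n₁ = sin θ_c = sin 42.12° = 0.6707.
tan θ_B equals the same ratio, so θ_B = arctan(0.6707) = 33.85°.

θ_B ≈ 33.85°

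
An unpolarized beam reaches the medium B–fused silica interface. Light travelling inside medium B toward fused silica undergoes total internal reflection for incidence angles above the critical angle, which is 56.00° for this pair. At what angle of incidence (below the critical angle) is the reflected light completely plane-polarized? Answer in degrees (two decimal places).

sin θ_c = n₂/n₁, so n₂/n₁ = sin 56.00° = 0.8290.
Brewster: tan θ_B = n₂/n₁ = 0.8290.
θ_B = arctan(0.8290) = 39.66°.

θ_B ≈ 39.66°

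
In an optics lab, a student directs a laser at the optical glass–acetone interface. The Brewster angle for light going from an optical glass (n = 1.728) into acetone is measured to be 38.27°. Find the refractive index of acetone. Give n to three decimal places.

At the Brewster angle, tan θ_B = n₂/n₁ with n₁ on the incident side (an optical glass) and n₂ on the transmitted side (acetone).
n₂ = n₁ tan θ_B = 1.728 × tan 38.27° = 1.363.

n ≈ 1.363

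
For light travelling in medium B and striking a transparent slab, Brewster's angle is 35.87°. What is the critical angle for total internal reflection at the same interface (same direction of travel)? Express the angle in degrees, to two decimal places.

θ_c ≈ 46.31°

From Brewster, n₂/n₁ = tan θ_B = tan 35.87° = 0.7231.
Then sin θ_c = n₂/n₁ = 0.7231, so θ_c = arcsin 0.7231 = 46.31°.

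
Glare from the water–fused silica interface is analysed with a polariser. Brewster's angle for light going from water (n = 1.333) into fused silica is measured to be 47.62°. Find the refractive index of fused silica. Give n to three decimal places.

At Brewster's angle, tan θ_B = n₂/n₁ with n₁ on the incident side (water) and n₂ on the transmitted side (fused silica).
n₂ = n₁ tan θ_B = 1.333 × tan 47.62° = 1.461.

n ≈ 1.461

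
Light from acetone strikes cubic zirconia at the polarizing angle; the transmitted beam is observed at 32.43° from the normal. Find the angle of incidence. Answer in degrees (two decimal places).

Since the reflected and refracted rays are at right angles at the polarizing angle, θ_B + θ_t = 90°.
θ_B = 90° − 32.43° = 57.57°.

θ_B ≈ 57.57°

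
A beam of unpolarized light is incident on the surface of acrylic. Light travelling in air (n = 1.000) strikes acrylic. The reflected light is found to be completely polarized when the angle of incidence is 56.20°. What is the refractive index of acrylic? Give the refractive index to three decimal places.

n ≈ 1.494

Full polarization of the reflected beam means tan θ_B = n₂/n₁, where n₁ is the incident medium (air).
n₂ = n₁ tan θ_B = 1.000 × tan 56.20° = 1.494.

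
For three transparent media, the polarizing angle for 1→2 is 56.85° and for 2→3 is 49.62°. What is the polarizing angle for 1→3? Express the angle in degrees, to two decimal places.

tan θ_B(1→2) = n₂/n₁ = tan 56.85° = 1.5311.
tan θ_B(2→3) = n₃/n₂ = tan 49.62° = 1.1758.
n₃/n₁ = 1.8003. Then tan θ_B(1→3) = n₃/n₁, so θ_B(1→3) = arctan(1.8003) = 60.95°.

θ_B ≈ 60.95°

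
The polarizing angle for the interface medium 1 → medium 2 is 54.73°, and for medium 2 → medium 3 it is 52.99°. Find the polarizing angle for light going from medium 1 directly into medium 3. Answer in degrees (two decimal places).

Each Brewster angle gives a ratio: n₂/n₁ = tan 54.73° = 1.4139, n₃/n₂ = tan 52.99° = 1.3266.
Multiplying, n₃/n₁ = 1.4139 × 1.3266 = 1.8757, and θ_B(1→3) = arctan 1.8757 = 61.94°.

θ_B ≈ 61.94°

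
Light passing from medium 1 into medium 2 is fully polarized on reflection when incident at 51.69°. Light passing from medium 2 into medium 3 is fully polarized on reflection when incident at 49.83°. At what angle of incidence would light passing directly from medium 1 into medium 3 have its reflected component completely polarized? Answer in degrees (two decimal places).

tan θ_B(1→2) = n₂/n₁ = tan 51.69° = 1.2658.
tan θ_B(2→3) = n₃/n₂ = tan 49.83° = 1.1846.
n₃/n₁ = 1.4994. Then tan θ_B(1→3) = n₃/n₁, so θ_B(1→3) = arctan(1.4994) = 56.30°.

θ_B ≈ 56.30°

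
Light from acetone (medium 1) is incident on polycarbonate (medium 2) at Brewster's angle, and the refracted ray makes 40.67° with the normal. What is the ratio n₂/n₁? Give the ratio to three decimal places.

n₂/n₁ ≈ 1.164

θ_B + θ_t = 90°, so θ_B = 90° − 40.67° = 49.33°.
Then n₂/n₁ = tan θ_B = tan 49.33° = 1.164.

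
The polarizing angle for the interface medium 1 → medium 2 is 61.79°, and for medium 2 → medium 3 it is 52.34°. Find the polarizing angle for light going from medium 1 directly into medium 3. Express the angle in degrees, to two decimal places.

θ_B ≈ 67.51°

Each Brewster angle gives a ratio: n₂/n₁ = tan 61.79° = 1.8642, n₃/n₂ = tan 52.34° = 1.2957.
n₃/n₁ = 2.4155. Then tan θ_B(1→3) = n₃/n₁, so θ_B(1→3) = arctan(2.4155) = 67.51°.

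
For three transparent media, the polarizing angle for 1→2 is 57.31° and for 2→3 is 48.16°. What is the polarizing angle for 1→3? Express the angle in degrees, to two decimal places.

θ_B ≈ 60.12°

n₂/n₁ = tan 57.31° = 1.5583 and n₃/n₂ = tan 48.16° = 1.1169.
Multiplying, n₃/n₁ = 1.5583 × 1.1169 = 1.7404, and θ_B(1→3) = arctan 1.7404 = 60.12°.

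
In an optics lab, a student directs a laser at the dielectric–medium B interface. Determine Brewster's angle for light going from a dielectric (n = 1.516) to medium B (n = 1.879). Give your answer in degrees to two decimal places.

θ_B ≈ 51.10°

tan θ_B = n₂/n₁ = 1.879/1.516 = 1.2394.
So θ_B = arctan 1.2394 = 51.10°.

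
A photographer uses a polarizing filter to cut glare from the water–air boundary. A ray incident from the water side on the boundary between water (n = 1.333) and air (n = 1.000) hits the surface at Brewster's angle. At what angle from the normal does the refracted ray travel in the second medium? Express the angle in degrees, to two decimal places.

θ_t ≈ 53.12°

tan θ_B = n₂/n₁ = 1.000/1.333 = 0.7502, so θ_B = 36.88°.
The refracted ray is perpendicular to the reflected ray, so θ_t = 90° − θ_B = 53.12°.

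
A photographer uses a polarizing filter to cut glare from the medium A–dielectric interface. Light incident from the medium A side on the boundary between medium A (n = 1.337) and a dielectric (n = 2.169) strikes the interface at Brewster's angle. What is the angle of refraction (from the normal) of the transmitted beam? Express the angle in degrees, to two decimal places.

First find Brewster's angle: tan θ_B = 2.169/1.337 = 1.6223, giving θ_B = 58.35°.
Since θ_B + θ_t = 90° at Brewster incidence, θ_t = 90° − 58.35° = 31.65°.

θ_t ≈ 31.65°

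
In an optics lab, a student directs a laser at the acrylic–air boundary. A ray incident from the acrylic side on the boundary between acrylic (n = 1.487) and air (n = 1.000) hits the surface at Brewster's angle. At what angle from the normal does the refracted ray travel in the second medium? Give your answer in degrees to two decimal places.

tan θ_B = n₂/n₁ = 1.000/1.487 = 0.6725, so θ_B = 33.92°.
At Brewster's angle the reflected and refracted rays are perpendicular, so θ_t = 90° − θ_B = 90° − 33.92° = 56.08°.

θ_t ≈ 56.08°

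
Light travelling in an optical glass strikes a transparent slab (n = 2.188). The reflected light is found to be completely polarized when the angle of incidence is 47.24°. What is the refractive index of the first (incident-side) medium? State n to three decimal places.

n ≈ 2.023

Brewster's law: tan θ_B = n₂/n₁ (light incident in an optical glass, refracted into a transparent slab).
n₁ = n₂ / tan θ_B = 2.188 / tan 47.24° = 2.023.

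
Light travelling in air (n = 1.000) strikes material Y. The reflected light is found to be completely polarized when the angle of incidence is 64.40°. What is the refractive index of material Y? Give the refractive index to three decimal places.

n ≈ 2.087

At Brewster's angle, tan θ_B = n₂/n₁ with n₁ on the incident side (air) and n₂ on the transmitted side (material Y).
n₂ = n₁ tan θ_B = 1.000 × tan 64.40° = 2.087.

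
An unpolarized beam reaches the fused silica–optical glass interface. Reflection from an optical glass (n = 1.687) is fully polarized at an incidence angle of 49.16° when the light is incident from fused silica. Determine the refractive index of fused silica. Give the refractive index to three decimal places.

Brewster's law: tan θ_B = n₂/n₁ (light incident in fused silica, refracted into an optical glass).
n₁ = n₂ / tan θ_B = 1.687 / tan 49.16° = 1.458.

n ≈ 1.458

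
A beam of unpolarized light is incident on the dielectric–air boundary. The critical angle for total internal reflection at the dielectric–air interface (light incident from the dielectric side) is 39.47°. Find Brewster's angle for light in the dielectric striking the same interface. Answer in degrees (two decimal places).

θ_B ≈ 32.44°

sin θ_c = n₂/n₁, so n₂/n₁ = sin 39.47° = 0.6357.
Brewster: tan θ_B = n₂/n₁ = 0.6357.
θ_B = arctan(0.6357) = 32.44°.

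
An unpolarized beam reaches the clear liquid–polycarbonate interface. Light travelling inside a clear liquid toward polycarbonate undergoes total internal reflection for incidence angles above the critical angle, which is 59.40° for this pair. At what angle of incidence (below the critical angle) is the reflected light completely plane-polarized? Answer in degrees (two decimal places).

θ_B ≈ 40.72°

sin θ_c = n₂/n₁, so n₂/n₁ = sin 59.40° = 0.8607.
Brewster: tan θ_B = n₂/n₁ = 0.8607.
θ_B = arctan(0.8607) = 40.72°.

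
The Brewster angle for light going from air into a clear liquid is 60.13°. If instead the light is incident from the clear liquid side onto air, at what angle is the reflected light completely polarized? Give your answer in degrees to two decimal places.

tan θ_B' = n₁/n₂ = 1/tan θ_B, so θ_B' = 90° − θ_B.
θ_B' = 90° − 60.13° = 29.87°.

θ_B' ≈ 29.87°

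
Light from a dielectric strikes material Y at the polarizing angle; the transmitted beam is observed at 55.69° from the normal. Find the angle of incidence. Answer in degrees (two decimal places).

θ_B ≈ 34.31°

Brewster's condition makes the reflected and refracted beams perpendicular: θ_B + θ_t = 90°.
So θ_B = 90° − θ_t = 90° − 55.69° = 34.31°.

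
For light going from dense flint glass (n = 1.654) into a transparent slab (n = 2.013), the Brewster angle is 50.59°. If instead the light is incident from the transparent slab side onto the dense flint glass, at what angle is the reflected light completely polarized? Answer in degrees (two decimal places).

tan θ_B' = n₁/n₂ = 1/tan θ_B, so θ_B' = 90° − θ_B.
θ_B' = 90° − 50.59° = 39.41°.

θ_B' ≈ 39.41°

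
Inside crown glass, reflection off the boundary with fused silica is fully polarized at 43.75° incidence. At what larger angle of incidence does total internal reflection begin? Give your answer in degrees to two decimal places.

n₂/n₁ = tan 43.75° = 0.9573; the critical angle satisfies sin θ_c = n₂/n₁.
θ_c = arcsin(0.9573) = 73.19°.

θ_c ≈ 73.19°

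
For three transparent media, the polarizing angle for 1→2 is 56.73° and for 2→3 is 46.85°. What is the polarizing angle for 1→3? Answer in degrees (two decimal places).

θ_B ≈ 58.41°

Each Brewster angle gives a ratio: n₂/n₁ = tan 56.73° = 1.5241, n₃/n₂ = tan 46.85° = 1.0668.
Multiplying, n₃/n₁ = 1.5241 × 1.0668 = 1.6258, and θ_B(1→3) = arctan 1.6258 = 58.41°.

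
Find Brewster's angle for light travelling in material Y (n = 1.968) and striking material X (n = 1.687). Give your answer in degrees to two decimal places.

At Brewster's angle the reflected and refracted rays are perpendicular, which with Snell's law gives tan θ_B = n₂/n₁.
tan θ_B = n₂/n₁ = 1.687/1.968 = 0.8572. Taking the arctangent, θ_B = 40.60°.

θ_B ≈ 40.60°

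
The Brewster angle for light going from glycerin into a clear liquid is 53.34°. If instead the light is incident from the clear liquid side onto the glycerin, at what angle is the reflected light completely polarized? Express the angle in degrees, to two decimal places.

The two Brewster angles are complementary: θ_B' = 90° − θ_B = 90° − 53.34° = 36.66°.

θ_B' ≈ 36.66°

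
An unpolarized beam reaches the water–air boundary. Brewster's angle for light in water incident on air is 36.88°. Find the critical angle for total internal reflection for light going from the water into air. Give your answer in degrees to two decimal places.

tan θ_B = n₂/n₁ = tan 36.88° = 0.7503.
Total internal reflection: sin θ_c = n₂/n₁ = 0.7503.
θ_c = arcsin(0.7503) = 48.61°.

θ_c ≈ 48.61°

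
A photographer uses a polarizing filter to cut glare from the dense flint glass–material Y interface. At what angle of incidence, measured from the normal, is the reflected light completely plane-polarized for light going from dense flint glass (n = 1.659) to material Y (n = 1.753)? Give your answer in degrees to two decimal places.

θ_B ≈ 46.58°

Brewster's condition: tan θ_B = n₂/n₁ = 1.753/1.659 = 1.0567.
So θ_B = arctan 1.0567 = 46.58°.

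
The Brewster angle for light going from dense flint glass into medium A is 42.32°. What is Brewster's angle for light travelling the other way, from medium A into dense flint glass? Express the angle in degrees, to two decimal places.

tan θ_B' = n₁/n₂ = 1/tan θ_B, so θ_B' = 90° − θ_B.
θ_B' = 90° − 42.32° = 47.68°.

θ_B' ≈ 47.68°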